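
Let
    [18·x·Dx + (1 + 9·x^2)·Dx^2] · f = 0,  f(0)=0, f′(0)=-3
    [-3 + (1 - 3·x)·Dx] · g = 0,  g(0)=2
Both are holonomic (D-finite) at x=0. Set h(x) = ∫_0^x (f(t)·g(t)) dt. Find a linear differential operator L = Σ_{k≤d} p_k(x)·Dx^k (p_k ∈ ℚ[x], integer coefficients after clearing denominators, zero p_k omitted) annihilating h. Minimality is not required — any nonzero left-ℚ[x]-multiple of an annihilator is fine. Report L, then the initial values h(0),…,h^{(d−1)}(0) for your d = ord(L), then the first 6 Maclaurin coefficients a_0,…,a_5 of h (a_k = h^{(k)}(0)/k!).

L = 54·x·Dx + (6 - 18·x + 108·x^2)·Dx^2 + (-1 + 3·x - 9·x^2 + 27·x^3)·Dx^3  (order 3).
h: a_k = 0, 0, -3, -6, -9, -108/5, …
ICs: h(0) = 0, h′(0) = 0, h′′(0) = -6.

f: a_k = 0, -3, 0, 9, 0, -243/5, …
g: a_k = 2, 6, 18, 54, 162, 486, …
h₀=f·g: eliminate ⇒ L₀, order ≤ 2·1.
Integrate: L := L₀·Dx.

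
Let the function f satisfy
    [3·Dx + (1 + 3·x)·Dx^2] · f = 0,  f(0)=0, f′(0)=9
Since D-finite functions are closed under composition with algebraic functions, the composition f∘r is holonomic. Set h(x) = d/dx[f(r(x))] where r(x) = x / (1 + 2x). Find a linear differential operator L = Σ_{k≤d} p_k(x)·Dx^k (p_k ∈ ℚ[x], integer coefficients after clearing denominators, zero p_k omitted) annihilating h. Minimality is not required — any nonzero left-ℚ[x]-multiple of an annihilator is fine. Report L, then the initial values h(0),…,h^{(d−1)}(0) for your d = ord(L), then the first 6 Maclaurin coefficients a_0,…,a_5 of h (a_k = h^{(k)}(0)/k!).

f: a_k = 0, 9, -27/2, 27, -243/4, 729/5, …
Change of var in L_f (x↦r) gives L₀.
Derive L from L₀ (diff closure).
L = (7 + 20·x) + (1 + 7·x + 10·x^2)·Dx  (order 1).
h: a_k = 9, -63, 351, -1827, 9279, -46683, …
ICs: h(0) = 9.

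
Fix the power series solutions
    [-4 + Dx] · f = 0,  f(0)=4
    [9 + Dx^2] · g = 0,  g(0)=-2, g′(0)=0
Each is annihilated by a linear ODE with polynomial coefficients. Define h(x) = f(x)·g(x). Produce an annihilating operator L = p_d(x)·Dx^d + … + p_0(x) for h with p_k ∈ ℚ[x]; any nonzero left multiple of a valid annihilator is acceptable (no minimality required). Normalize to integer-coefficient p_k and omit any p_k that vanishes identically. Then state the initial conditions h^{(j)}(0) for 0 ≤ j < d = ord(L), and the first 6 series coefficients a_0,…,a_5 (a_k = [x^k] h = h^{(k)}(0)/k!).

L = 25 - 8·Dx + Dx^2  (order 2).
h: a_k = -8, -32, -28, 176/3, 527/3, 3116/15, …
ICs: h(0) = -8, h′(0) = -32.

f: a_k = 4, 16, 32, 128/3, 128/3, 512/15, …
g: a_k = -2, 0, 9, 0, -27/4, 0, …
Sym-product of L_f,L_g gives L₀ (≤ ord 2).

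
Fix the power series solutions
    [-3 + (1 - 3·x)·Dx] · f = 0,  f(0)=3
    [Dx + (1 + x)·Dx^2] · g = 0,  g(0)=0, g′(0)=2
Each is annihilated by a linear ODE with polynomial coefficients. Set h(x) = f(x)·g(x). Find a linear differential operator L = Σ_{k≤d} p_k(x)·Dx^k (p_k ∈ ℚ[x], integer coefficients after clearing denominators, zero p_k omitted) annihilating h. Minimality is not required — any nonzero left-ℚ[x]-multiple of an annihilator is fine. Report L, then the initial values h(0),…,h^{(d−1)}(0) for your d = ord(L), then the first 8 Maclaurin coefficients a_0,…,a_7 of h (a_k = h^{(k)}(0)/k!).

f: a_k = 3, 9, 27, 81, 243, 729, 2187, 6561, …
g: a_k = 0, 2, -1, 2/3, -1/2, 2/5, -1/3, 2/7, …
h₀=f·g: eliminate ⇒ L₀, order ≤ 1·2.
L = 3 + (5 + 9·x)·Dx + (-1 + 2·x + 3·x^2)·Dx^2  (order 2).
h: a_k = 0, 6, 15, 47, 279/2, 4197/10, 12581/10, 264261/70, …
ICs: h(0) = 0, h′(0) = 6.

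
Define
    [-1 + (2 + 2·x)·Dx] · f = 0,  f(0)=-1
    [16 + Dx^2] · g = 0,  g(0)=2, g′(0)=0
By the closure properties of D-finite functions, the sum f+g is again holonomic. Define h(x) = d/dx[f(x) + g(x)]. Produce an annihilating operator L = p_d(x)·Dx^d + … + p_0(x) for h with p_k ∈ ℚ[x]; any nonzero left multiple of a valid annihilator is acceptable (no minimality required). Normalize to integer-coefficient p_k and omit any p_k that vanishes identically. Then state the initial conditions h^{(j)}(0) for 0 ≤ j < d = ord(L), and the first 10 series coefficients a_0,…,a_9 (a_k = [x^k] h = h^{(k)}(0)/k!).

f: a_k = -1, -1/2, 1/8, -1/16, 5/128, -7/256, 21/1024, -33/2048, 429/32768, -715/65536, …
g: a_k = 2, 0, -16, 0, 64/3, 0, -512/45, 0, 1024/315, 0, …
Weyl lclm of L_f,L_g ⇒ L₀ (ord ≤ 3).
Derive L from L₀ (diff closure).
L = (-1264 - 2048·x - 1024·x^2) + (-2144 - 6240·x - 6144·x^2 - 2048·x^3)·Dx + (-79 - 128·x - 64·x^2)·Dx^2 + (-134 - 390·x - 384·x^2 - 128·x^3)·Dx^3  (order 3).
h: a_k = -1/2, -127/4, -3/16, 8207/96, -35/256, -523343/7680, -231/2048, 33689567/1290240, -6435/65536, -2113024223/371589120, …
ICs: h(0) = -1/2, h′(0) = -127/4, h′′(0) = -3/8.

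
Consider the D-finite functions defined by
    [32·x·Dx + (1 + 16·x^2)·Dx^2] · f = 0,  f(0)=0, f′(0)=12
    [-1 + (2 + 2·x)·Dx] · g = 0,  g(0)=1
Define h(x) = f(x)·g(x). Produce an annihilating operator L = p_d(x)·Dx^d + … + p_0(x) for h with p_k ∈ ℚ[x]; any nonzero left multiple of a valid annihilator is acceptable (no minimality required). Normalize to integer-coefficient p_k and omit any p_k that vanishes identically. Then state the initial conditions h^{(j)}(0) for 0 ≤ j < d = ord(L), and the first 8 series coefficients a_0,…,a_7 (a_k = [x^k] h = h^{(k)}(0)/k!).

f: a_k = 0, 12, 0, -64, 0, 3072/5, 0, -49152/7, …
g: a_k = 1, 1/2, -1/8, 1/16, -5/128, 7/256, -21/1024, 33/2048, …
h₀=f·g: eliminate ⇒ L₀, order ≤ 2·1.
L = (3 - 64·x - 16·x^2) + (-4 + 124·x + 192·x^2 + 64·x^3)·Dx + (4 + 8·x + 68·x^2 + 128·x^3 + 64·x^4)·Dx^2  (order 2).
h: a_k = 0, 12, 6, -131/2, -125/4, 99509/160, 97129/320, -63582493/8960, …
ICs: h(0) = 0, h′(0) = 12.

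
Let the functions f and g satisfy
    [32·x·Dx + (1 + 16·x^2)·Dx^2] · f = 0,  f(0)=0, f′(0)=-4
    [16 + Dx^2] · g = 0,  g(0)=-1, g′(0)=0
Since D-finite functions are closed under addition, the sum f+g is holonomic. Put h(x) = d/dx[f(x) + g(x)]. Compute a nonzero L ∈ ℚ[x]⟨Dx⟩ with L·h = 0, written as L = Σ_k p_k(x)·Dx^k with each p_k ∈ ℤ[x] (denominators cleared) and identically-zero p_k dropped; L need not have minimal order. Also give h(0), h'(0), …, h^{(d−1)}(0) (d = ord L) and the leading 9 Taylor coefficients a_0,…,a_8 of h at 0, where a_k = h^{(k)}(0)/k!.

L = (-5632·x + 114688·x^3 + 131072·x^5) + (-16 + 1792·x^2 + 36864·x^4 + 65536·x^6)·Dx + (-352·x + 7168·x^3 + 8192·x^5)·Dx^2 + (-1 + 112·x^2 + 2304·x^4 + 4096·x^6)·Dx^3  (order 3).
h: a_k = -4, 16, 64, -128/3, -1024, 512/15, 16384, -4096/315, -262144, …
ICs: h(0) = -4, h′(0) = 16, h′′(0) = 128.

f: a_k = 0, -4, 0, 64/3, 0, -1024/5, 0, 16384/7, 0, …
g: a_k = -1, 0, 8, 0, -32/3, 0, 256/45, 0, -512/315, …
h₀=f+g: left-lcm gives L₀, ord ≤ 4.
Differentiate: ansatz ord ≤ ord L₀ ⇒ L.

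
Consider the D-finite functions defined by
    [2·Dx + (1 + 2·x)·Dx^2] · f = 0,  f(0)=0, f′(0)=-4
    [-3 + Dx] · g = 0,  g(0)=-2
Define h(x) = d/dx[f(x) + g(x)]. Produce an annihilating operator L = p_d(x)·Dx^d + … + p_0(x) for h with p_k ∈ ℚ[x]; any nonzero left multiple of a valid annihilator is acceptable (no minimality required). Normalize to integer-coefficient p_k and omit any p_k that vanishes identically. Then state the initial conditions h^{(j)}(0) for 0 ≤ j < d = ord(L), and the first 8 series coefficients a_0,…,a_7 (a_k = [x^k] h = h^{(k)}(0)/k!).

f: a_k = 0, -4, 4, -16/3, 8, -64/5, 64/3, -256/7, …
g: a_k = -2, -6, -9, -9, -27/4, -81/20, -81/40, -243/280, …
Sum ⇒ L₀ = lclm(L_f,L_g) in ℚ(x)⟨Dx⟩.
h=h₀': d/dx-closure on L₀ ⇒ L.
L = (-42 - 36·x) + (-1 - 36·x - 36·x^2)·Dx + (5 + 16·x + 12·x^2)·Dx^2  (order 2).
h: a_k = -10, -10, -43, 5, -337/4, 2317/20, -10483/40, 142631/280, …
ICs: h(0) = -10, h′(0) = -10.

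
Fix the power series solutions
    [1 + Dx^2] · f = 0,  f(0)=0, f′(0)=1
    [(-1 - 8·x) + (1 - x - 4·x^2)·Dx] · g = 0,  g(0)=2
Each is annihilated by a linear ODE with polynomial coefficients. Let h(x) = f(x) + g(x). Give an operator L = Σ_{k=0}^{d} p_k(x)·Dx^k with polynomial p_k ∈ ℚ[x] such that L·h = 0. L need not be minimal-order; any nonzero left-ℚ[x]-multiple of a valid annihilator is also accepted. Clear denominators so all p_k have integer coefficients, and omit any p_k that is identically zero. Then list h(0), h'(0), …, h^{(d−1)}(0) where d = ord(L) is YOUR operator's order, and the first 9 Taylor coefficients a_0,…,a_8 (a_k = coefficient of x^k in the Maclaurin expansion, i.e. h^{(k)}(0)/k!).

f: a_k = 0, 1, 0, -1/6, 0, 1/120, 0, -1/5040, 0, …
g: a_k = 2, 2, 10, 18, 58, 130, 362, 882, 2330, …
f+g: L₀ = lclm(L_f,L_g), ord ≤ 2+1.
L = (-55 - 486·x - 553·x^2 - 1488·x^3 - 80·x^4 - 128·x^5) + (11 + 11·x + 23·x^2 - 169·x^3 - 348·x^4 - 48·x^5 - 64·x^6)·Dx + (-55 - 486·x - 553·x^2 - 1488·x^3 - 80·x^4 - 128·x^5)·Dx^2 + (11 + 11·x + 23·x^2 - 169·x^3 - 348·x^4 - 48·x^5 - 64·x^6)·Dx^3  (order 3).
h: a_k = 2, 3, 10, 107/6, 58, 15601/120, 362, 4445279/5040, 2330, …
ICs: h(0) = 2, h′(0) = 3, h′′(0) = 20.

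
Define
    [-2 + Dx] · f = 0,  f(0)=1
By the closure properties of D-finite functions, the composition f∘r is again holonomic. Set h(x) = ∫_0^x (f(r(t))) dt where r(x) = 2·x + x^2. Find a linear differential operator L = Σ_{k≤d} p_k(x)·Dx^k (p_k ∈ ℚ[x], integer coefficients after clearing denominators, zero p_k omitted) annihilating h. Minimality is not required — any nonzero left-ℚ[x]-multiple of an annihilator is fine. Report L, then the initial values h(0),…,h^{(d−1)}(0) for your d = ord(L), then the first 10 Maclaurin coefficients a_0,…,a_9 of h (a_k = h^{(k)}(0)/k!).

L = (-4 - 4·x)·Dx + Dx^2  (order 2).
h: a_k = 0, 1, 2, 10/3, 14/3, 86/15, 284/45, 1996/315, 370/63, 14386/2835, …
ICs: h(0) = 0, h′(0) = 1.

f: a_k = 1, 2, 2, 4/3, 2/3, 4/15, 4/45, 8/315, 2/315, 4/2835, …
f∘r: x↦r, Dx↦Dx/r' in L_f ⇒ L₀.
h=∫₀ˣh₀: take L = L₀·Dx.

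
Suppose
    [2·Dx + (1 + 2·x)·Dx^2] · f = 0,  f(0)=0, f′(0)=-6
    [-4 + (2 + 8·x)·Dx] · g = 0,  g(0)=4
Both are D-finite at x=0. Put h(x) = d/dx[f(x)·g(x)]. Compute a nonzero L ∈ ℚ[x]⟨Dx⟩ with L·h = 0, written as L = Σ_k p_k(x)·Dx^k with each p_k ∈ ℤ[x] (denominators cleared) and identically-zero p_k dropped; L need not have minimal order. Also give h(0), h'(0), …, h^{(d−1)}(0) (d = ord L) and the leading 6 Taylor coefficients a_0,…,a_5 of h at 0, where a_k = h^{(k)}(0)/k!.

f: a_k = 0, -6, 6, -8, 12, -96/5, …
g: a_k = 4, 8, -8, 16, -40, 112, …
f·g: L₀ = L_f ⊗_s L_g, ord ≤ 2·1.
Differentiate: ansatz ord ≤ ord L₀ ⇒ L.
L = (2 + 16·x + 8·x^2) + (7 + 54·x + 120·x^2 + 64·x^3)·Dx + (1 + 11·x + 42·x^2 + 64·x^3 + 32·x^4)·Dx^2  (order 2).
h: a_k = -24, -48, 192, -640, 2096, -34848/5, …
ICs: h(0) = -24, h′(0) = -48.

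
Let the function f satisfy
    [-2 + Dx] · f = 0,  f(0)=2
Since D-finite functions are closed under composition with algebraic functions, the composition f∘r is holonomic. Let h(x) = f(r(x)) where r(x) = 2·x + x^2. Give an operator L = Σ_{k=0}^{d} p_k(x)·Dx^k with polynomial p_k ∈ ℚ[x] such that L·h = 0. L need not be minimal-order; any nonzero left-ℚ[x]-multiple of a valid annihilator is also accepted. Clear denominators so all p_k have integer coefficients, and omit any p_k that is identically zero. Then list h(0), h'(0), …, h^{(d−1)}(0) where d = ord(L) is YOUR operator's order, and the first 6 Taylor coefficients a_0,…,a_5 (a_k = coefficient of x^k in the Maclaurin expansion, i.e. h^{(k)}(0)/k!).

f: a_k = 2, 4, 4, 8/3, 4/3, 8/15, …
h₀=f(r): pull back L_f along r ⇒ L₀.
L = (-4 - 4·x) + Dx  (order 1).
h: a_k = 2, 8, 20, 112/3, 172/3, 1136/15, …
ICs: h(0) = 2.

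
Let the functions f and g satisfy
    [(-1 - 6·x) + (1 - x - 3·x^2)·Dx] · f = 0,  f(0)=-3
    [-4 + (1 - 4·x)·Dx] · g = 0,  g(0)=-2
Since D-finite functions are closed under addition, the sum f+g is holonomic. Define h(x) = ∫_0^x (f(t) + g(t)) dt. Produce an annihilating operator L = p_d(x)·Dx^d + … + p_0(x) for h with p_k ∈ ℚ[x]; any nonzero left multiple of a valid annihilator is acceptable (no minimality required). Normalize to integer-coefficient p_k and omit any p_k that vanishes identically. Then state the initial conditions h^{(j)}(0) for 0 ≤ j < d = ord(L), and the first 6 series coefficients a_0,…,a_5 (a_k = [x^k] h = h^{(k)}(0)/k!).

f: a_k = -3, -3, -12, -21, -57, -120, …
g: a_k = -2, -8, -32, -128, -512, -2048, …
f+g: L₀ = lclm(L_f,L_g), ord ≤ 1+1.
h=∫h₀ ⇒ L = L₀·Dx.
L = (-72·x + 72·x^2 - 96·x^3)·Dx + (8 - 6·x - 66·x^2 + 112·x^3 - 192·x^4)·Dx^2 + (-1 + 7·x - 15·x^2 + 10·x^3 + 20·x^4 - 48·x^5)·Dx^3  (order 3).
h: a_k = 0, -5, -11/2, -44/3, -149/4, -569/5, …
ICs: h(0) = 0, h′(0) = -5, h′′(0) = -11.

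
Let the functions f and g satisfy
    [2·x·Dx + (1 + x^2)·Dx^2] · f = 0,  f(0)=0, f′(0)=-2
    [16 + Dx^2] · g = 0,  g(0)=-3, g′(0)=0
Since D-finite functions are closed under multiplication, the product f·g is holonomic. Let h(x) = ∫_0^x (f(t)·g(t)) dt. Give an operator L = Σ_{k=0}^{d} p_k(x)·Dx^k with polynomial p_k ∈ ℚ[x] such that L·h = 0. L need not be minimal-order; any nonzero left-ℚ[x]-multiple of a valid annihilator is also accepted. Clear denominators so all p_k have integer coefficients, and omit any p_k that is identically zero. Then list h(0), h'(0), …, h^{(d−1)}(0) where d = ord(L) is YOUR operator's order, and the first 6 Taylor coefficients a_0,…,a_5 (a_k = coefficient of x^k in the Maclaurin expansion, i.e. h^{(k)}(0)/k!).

f: a_k = 0, -2, 0, 2/3, 0, -2/5, …
g: a_k = -3, 0, 24, 0, -32, 0, …
L₀ := L_f ⊗_s L_g (sym. prod.), ord ≤ 4.
Integrate: L := L₀·Dx.
L = (5440 + 19136·x^2 + 25856·x^4 + 16384·x^6 + 4096·x^8)·Dx + (1152·x + 3200·x^3 + 3072·x^5 + 1024·x^7)·Dx^2 + (612 + 2252·x^2 + 3168·x^4 + 2048·x^6 + 512·x^8)·Dx^3 + (72·x + 200·x^3 + 192·x^5 + 64·x^7)·Dx^4 + (17 + 66·x^2 + 97·x^4 + 64·x^6 + 16·x^8)·Dx^5  (order 5).
h: a_k = 0, 0, 3, 0, -25/2, 0, …
ICs: h(0) = 0, h′(0) = 0, h′′(0) = 6, h′′′(0) = 0, h′′′′(0) = -300.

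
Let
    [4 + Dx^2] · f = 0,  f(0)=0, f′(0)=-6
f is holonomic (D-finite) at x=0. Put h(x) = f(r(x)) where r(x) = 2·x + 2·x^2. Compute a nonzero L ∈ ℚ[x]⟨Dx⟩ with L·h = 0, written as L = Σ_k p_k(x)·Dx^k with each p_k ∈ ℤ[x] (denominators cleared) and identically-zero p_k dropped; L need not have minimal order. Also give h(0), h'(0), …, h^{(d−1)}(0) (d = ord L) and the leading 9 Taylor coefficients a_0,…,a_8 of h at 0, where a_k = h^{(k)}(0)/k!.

L = (16 + 96·x + 192·x^2 + 128·x^3) - 2·Dx + (1 + 2·x)·Dx^2  (order 2).
h: a_k = 0, -12, -12, 32, 96, 352/5, -96, -25856/105, -2816/15, …
ICs: h(0) = 0, h′(0) = -12.

f: a_k = 0, -6, 0, 4, 0, -4/5, 0, 8/105, 0, …
Change of var in L_f (x↦r) gives L₀.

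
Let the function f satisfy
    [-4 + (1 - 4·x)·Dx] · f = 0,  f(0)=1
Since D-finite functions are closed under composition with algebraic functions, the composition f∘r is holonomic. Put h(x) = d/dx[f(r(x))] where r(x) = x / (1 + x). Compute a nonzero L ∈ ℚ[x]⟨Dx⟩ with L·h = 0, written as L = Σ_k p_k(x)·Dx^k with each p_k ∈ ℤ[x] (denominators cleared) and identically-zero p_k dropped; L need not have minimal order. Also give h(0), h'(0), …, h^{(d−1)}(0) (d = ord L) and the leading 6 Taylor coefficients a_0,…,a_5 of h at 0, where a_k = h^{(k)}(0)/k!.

L = 6 + (-1 + 3·x)·Dx  (order 1).
h: a_k = 4, 24, 108, 432, 1620, 5832, …
ICs: h(0) = 4.

f: a_k = 1, 4, 16, 64, 256, 1024, …
f∘r: x↦r, Dx↦Dx/r' in L_f ⇒ L₀.
Derive L from L₀ (diff closure).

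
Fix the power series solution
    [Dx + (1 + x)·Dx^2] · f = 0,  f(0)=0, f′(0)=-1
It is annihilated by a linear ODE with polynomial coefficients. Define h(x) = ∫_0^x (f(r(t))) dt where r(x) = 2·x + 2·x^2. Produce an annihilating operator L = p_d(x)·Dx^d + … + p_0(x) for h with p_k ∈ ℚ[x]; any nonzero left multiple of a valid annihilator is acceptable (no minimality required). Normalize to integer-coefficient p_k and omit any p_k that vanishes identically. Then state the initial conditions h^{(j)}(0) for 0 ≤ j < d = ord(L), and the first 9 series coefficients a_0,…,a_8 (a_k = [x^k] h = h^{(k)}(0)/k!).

L = (4·x + 4·x^2)·Dx^2 + (1 + 4·x + 6·x^2 + 4·x^3)·Dx^3  (order 3).
h: a_k = 0, 0, -1, 0, 1/3, -2/5, 4/15, 0, -2/7, …
ICs: h(0) = 0, h′(0) = 0, h′′(0) = -2.

f: a_k = 0, -1, 1/2, -1/3, 1/4, -1/5, 1/6, -1/7, 1/8, …
L₀ from L_f via x↦r, Dx↦r'^{-1}Dx.
h=∫h₀ ⇒ L = L₀·Dx.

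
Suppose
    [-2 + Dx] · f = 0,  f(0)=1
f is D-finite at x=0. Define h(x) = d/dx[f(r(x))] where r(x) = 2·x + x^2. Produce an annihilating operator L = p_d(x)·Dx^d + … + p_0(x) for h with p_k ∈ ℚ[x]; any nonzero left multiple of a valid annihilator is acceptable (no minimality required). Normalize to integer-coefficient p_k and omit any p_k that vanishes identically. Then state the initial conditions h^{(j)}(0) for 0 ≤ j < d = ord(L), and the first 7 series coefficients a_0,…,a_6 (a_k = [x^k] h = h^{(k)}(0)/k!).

f: a_k = 1, 2, 2, 4/3, 2/3, 4/15, 4/45, …
Substitute x→r, Dx→(1/r')Dx; clear ⇒ L₀.
h₀' ⇒ L via d/dx closure of L₀.
L = (5 + 8·x + 4·x^2) + (-1 - x)·Dx  (order 1).
h: a_k = 4, 20, 56, 344/3, 568/3, 3992/15, 2960/9, …
ICs: h(0) = 4.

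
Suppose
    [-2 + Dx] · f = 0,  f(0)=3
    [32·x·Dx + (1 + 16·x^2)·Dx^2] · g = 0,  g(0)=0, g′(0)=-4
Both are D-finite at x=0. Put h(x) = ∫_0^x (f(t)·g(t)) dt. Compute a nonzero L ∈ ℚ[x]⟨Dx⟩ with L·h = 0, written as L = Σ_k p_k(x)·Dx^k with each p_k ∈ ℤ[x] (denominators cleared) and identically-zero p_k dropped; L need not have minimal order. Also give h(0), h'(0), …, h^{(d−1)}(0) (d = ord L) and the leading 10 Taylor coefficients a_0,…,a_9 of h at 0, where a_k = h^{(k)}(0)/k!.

f: a_k = 3, 6, 6, 4, 2, 4/5, 4/15, 8/105, 2/105, 4/945, …
g: a_k = 0, -4, 0, 64/3, 0, -1024/5, 0, 16384/7, 0, -262144/9, …
L₀ := L_f ⊗_s L_g (sym. prod.), ord ≤ 2.
h=∫h₀ ⇒ L = L₀·Dx.
L = (4 - 64·x + 64·x^2)·Dx + (-4 + 32·x - 64·x^2)·Dx^2 + (1 + 16·x^2)·Dx^3  (order 3).
h: a_k = 0, 0, -6, -8, 10, 112/5, -412/5, -3440/21, 25526/35, 1390304/945, …
ICs: h(0) = 0, h′(0) = 0, h′′(0) = -12.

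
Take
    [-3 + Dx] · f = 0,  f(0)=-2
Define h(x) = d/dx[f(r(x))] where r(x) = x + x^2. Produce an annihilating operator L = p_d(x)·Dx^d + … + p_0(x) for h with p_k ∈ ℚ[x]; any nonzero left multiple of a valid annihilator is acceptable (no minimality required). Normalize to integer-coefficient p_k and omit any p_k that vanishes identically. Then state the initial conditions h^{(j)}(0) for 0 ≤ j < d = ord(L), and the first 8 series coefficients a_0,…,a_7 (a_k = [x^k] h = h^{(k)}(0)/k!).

L = (5 + 12·x + 12·x^2) + (-1 - 2·x)·Dx  (order 1).
h: a_k = -6, -30, -81, -171, -1161/4, -8613/20, -4509/8, -188217/280, …
ICs: h(0) = -6.

f: a_k = -2, -6, -9, -9, -27/4, -81/20, -81/40, -243/280, …
Change of var in L_f (x↦r) gives L₀.
Derive L from L₀ (diff closure).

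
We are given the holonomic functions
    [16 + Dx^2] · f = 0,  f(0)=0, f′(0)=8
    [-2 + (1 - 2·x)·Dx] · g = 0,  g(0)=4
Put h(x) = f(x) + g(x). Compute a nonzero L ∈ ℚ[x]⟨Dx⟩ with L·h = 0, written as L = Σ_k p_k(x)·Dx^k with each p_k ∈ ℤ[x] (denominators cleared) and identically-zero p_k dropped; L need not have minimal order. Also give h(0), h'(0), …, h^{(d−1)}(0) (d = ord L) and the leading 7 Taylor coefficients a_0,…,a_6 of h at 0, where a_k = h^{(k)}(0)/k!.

f: a_k = 0, 8, 0, -64/3, 0, 256/15, 0, …
g: a_k = 4, 8, 16, 32, 64, 128, 256, …
f+g: L₀ = lclm(L_f,L_g), ord ≤ 2+1.
L = (-160 + 256·x - 256·x^2) + (48 - 224·x + 384·x^2 - 256·x^3)·Dx + (-10 + 16·x - 16·x^2)·Dx^2 + (3 - 14·x + 24·x^2 - 16·x^3)·Dx^3  (order 3).
h: a_k = 4, 16, 16, 32/3, 64, 2176/15, 256, …
ICs: h(0) = 4, h′(0) = 16, h′′(0) = 32.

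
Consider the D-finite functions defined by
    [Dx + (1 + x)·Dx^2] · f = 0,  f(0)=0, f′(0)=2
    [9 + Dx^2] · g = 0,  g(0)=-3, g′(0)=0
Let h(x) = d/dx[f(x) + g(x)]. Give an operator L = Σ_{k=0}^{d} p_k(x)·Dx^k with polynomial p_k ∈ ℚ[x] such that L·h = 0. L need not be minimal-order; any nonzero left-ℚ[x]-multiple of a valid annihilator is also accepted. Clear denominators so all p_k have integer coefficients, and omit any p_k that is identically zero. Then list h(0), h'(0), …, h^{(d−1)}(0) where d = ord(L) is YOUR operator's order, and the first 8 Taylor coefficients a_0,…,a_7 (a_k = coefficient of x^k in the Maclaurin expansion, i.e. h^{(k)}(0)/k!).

f: a_k = 0, 2, -1, 2/3, -1/2, 2/5, -1/3, 2/7, …
g: a_k = -3, 0, 27/2, 0, -81/8, 0, 243/80, 0, …
L₀ := lclm(L_f,L_g); ord L₀ ≤ 2+2.
Differentiate: ansatz ord ≤ ord L₀ ⇒ L.
L = (135 + 162·x + 81·x^2) + (99 + 261·x + 243·x^2 + 81·x^3)·Dx + (15 + 18·x + 9·x^2)·Dx^2 + (11 + 29·x + 27·x^2 + 9·x^3)·Dx^3  (order 3).
h: a_k = 2, 25, 2, -85/2, 2, 649/40, 2, -3307/560, …
ICs: h(0) = 2, h′(0) = 25, h′′(0) = 4.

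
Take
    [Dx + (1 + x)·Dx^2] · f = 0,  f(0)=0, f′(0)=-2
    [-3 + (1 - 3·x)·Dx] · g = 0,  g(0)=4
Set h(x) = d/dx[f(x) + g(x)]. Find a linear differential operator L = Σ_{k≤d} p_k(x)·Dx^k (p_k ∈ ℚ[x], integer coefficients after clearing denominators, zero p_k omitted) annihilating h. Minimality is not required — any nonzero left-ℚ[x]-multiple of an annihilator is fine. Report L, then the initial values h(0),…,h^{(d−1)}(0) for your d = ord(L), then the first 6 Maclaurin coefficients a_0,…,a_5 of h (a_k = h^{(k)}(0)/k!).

L = (-66 - 18·x) + (-52 - 120·x - 36·x^2)·Dx + (7 - 11·x - 27·x^2 - 9·x^3)·Dx^2  (order 2).
h: a_k = 10, 74, 322, 1298, 4858, 17498, …
ICs: h(0) = 10, h′(0) = 74.

f: a_k = 0, -2, 1, -2/3, 1/2, -2/5, …
g: a_k = 4, 12, 36, 108, 324, 972, …
Weyl lclm of L_f,L_g ⇒ L₀ (ord ≤ 3).
Differentiate: ansatz ord ≤ ord L₀ ⇒ L.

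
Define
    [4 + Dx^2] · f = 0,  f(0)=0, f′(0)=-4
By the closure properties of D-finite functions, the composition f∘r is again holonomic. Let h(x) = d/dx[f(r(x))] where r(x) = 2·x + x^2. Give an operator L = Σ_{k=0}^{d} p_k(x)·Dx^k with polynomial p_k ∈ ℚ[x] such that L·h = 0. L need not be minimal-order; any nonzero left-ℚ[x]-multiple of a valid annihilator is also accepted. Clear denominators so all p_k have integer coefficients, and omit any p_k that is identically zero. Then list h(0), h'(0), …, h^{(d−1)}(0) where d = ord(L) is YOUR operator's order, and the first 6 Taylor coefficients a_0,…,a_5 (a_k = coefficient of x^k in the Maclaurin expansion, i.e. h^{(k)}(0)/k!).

L = (19 + 64·x + 96·x^2 + 64·x^3 + 16·x^4) + (-3 - 3·x)·Dx + (1 + 2·x + x^2)·Dx^2  (order 2).
h: a_k = -8, -8, 64, 128, -16/3, -240, …
ICs: h(0) = -8, h′(0) = -8.

f: a_k = 0, -4, 0, 8/3, 0, -8/15, …
Change of var in L_f (x↦r) gives L₀.
Derive L from L₀ (diff closure).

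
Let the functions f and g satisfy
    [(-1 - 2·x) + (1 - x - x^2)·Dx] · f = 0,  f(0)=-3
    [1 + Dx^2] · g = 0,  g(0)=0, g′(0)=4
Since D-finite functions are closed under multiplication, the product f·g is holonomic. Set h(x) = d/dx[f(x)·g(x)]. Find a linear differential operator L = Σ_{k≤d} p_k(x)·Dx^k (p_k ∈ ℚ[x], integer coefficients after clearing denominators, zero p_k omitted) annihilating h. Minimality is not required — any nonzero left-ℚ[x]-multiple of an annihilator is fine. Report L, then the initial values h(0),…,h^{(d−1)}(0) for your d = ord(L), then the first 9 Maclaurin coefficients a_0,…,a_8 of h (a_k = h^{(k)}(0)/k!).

L = (3 - 2·x - x^2 + 2·x^3 + x^4) + (4 + 10·x + 6·x^2 + 4·x^3)·Dx + (-1 + x^2 + 2·x^3 + x^4)·Dx^2  (order 2).
h: a_k = -12, -24, -66, -136, -561/2, -2703/5, -61403/60, -39698/21, -11566657/3360, …
ICs: h(0) = -12, h′(0) = -24.

f: a_k = -3, -3, -6, -9, -15, -24, -39, -63, -102, …
g: a_k = 0, 4, 0, -2/3, 0, 1/30, 0, -1/1260, 0, …
Product ⇒ symmetric product L₀, ord ≤ 2.
h₀' ⇒ L via d/dx closure of L₀.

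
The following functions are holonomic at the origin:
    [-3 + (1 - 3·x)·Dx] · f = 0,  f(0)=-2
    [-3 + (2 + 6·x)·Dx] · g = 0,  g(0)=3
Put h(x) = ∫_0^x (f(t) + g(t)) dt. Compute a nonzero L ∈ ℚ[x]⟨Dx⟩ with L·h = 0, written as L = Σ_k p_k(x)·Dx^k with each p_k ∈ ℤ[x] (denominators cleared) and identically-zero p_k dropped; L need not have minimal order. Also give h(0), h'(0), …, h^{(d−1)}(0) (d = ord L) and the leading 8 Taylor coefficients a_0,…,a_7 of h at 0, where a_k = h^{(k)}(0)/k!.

L = (-45 - 81·x)·Dx + (27 + 126·x + 243·x^2)·Dx^2 + (-2 - 18·x + 18·x^2 + 162·x^3)·Dx^3  (order 3).
h: a_k = 0, 1, -3/4, -57/8, -783/64, -21951/640, -39771/512, -1538919/7168, …
ICs: h(0) = 0, h′(0) = 1, h′′(0) = -3/2.

f: a_k = -2, -6, -18, -54, -162, -486, -1458, -4374, …
g: a_k = 3, 9/2, -27/8, 81/16, -1215/128, 5103/256, -45927/1024, 216513/2048, …
Sum ⇒ L₀ = lclm(L_f,L_g) in ℚ(x)⟨Dx⟩.
h=∫₀ˣh₀: take L = L₀·Dx.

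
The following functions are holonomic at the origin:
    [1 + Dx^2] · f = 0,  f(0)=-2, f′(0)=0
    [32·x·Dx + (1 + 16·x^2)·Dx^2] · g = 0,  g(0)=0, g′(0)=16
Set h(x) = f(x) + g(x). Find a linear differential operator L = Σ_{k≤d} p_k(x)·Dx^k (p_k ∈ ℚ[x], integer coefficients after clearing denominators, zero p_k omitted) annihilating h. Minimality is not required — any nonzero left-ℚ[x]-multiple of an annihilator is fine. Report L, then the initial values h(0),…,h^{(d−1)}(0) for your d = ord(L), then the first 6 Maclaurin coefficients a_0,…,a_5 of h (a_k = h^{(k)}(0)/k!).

L = (-6112·x + 99328·x^3 + 8192·x^5)·Dx + (-31 + 1072·x^2 + 25344·x^4 + 4096·x^6)·Dx^2 + (-6112·x + 99328·x^3 + 8192·x^5)·Dx^3 + (-31 + 1072·x^2 + 25344·x^4 + 4096·x^6)·Dx^4  (order 4).
h: a_k = -2, 16, 1, -256/3, -1/12, 4096/5, …
ICs: h(0) = -2, h′(0) = 16, h′′(0) = 2, h′′′(0) = -512.

f: a_k = -2, 0, 1, 0, -1/12, 0, …
g: a_k = 0, 16, 0, -256/3, 0, 4096/5, …
L₀ := lclm(L_f,L_g); ord L₀ ≤ 2+2.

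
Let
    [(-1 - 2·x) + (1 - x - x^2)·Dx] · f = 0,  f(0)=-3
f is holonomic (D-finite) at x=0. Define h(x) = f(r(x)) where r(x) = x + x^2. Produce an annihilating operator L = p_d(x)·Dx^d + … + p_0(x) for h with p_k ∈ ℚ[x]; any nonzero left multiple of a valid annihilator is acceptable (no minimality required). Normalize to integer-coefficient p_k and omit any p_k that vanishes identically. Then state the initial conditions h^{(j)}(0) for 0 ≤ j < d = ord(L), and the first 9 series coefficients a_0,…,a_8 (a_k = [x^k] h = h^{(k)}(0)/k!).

f: a_k = -3, -3, -6, -9, -15, -24, -39, -63, -102, …
h₀=f(r): pull back L_f along r ⇒ L₀.
L = (1 + 4·x + 6·x^2 + 4·x^3) + (-1 + x + 2·x^2 + 2·x^3 + x^4)·Dx  (order 1).
h: a_k = -3, -3, -9, -21, -48, -111, -258, -597, -1383, …
ICs: h(0) = -3.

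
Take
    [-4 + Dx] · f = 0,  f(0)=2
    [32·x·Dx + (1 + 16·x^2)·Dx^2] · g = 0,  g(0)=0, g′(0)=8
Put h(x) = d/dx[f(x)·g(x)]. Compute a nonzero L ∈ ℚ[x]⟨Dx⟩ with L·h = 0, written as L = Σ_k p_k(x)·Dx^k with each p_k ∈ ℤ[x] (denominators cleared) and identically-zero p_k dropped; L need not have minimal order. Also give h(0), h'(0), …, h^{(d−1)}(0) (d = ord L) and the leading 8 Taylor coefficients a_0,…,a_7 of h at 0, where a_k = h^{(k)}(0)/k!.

f: a_k = 2, 8, 16, 64/3, 64/3, 256/15, 512/45, 2048/315, …
g: a_k = 0, 8, 0, -128/3, 0, 2048/5, 0, -32768/7, …
Product ⇒ symmetric product L₀, ord ≤ 2.
Differentiate: ansatz ord ≤ ord L₀ ⇒ L.
L = (16 + 320·x - 768·x^2 + 1024·x^3) + (-96·x + 256·x^2 - 512·x^3)·Dx + (-1 + 4·x - 16·x^2 + 64·x^3)·Dx^2  (order 2).
h: a_k = 16, 128, 128, -2048/3, 1536, 45056/3, -126976/5, -14811136/63, …
ICs: h(0) = 16, h′(0) = 128.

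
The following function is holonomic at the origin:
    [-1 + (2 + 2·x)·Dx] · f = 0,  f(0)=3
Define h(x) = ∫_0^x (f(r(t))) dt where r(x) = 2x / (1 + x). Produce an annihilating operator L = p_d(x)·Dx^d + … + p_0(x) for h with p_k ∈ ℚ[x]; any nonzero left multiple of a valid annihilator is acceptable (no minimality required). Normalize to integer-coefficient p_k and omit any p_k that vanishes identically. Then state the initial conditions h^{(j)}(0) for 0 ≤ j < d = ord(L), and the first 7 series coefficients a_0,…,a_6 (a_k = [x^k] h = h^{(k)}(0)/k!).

f: a_k = 3, 3/2, -3/8, 3/16, -15/128, 21/256, -63/1024, …
Substitute x→r, Dx→(1/r')Dx; clear ⇒ L₀.
h=∫h₀ ⇒ L = L₀·Dx.
L = -Dx + (1 + 4·x + 3·x^2)·Dx^2  (order 2).
h: a_k = 0, 3, 3/2, -3/2, 15/8, -111/40, 75/16, …
ICs: h(0) = 0, h′(0) = 3.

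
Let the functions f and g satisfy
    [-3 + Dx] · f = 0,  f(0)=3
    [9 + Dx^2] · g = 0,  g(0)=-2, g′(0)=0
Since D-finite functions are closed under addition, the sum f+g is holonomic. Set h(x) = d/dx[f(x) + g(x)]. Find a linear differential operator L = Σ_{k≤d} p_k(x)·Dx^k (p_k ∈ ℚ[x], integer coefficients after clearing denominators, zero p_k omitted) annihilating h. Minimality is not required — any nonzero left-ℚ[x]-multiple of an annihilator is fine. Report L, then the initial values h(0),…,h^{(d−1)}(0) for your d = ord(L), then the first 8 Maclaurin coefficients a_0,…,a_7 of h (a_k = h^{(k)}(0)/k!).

f: a_k = 3, 9, 27/2, 27/2, 81/8, 243/40, 243/80, 729/560, …
g: a_k = -2, 0, 9, 0, -27/4, 0, 81/40, 0, …
Weyl lclm of L_f,L_g ⇒ L₀ (ord ≤ 3).
h₀' ⇒ L via d/dx closure of L₀.
L = 27 - 9·Dx + 3·Dx^2 - Dx^3  (order 3).
h: a_k = 9, 45, 81/2, 27/2, 243/8, 243/8, 729/80, 729/560, …
ICs: h(0) = 9, h′(0) = 45, h′′(0) = 81.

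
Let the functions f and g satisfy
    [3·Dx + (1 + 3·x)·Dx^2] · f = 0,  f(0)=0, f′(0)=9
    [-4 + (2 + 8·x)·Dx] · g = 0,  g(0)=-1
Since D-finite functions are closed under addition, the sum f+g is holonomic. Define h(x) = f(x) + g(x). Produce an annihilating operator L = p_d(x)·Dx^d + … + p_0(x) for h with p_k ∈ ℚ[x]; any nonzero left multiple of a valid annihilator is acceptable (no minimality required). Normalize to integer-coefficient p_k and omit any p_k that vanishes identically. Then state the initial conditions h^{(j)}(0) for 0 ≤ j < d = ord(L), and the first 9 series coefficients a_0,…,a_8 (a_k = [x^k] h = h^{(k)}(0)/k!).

L = 36·x·Dx + (6 + 72·x + 180·x^2)·Dx^2 + (1 + 13·x + 54·x^2 + 72·x^3)·Dx^3  (order 3).
h: a_k = -1, 7, -23/2, 23, -203/4, 589/5, -561/2, 4713/7, -12819/8, …
ICs: h(0) = -1, h′(0) = 7, h′′(0) = -23.

f: a_k = 0, 9, -27/2, 27, -243/4, 729/5, -729/2, 6561/7, -19683/8, …
g: a_k = -1, -2, 2, -4, 10, -28, 84, -264, 858, …
f+g: L₀ = lclm(L_f,L_g), ord ≤ 2+1.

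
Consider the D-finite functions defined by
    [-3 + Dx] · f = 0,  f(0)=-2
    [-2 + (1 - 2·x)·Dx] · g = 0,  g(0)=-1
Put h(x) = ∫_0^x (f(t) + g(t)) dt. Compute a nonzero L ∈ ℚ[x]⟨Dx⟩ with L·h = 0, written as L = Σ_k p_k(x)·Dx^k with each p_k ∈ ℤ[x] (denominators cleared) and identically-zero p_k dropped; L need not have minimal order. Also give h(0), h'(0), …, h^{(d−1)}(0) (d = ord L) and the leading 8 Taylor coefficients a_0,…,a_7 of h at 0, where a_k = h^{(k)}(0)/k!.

f: a_k = -2, -6, -9, -9, -27/4, -81/20, -81/40, -243/280, …
g: a_k = -1, -2, -4, -8, -16, -32, -64, -128, …
Weyl lclm of L_f,L_g ⇒ L₀ (ord ≤ 2).
h=∫h₀ ⇒ L = L₀·Dx.
L = (6 + 36·x)·Dx + (1 - 36·x + 36·x^2)·Dx^2 + (-1 + 8·x - 12·x^2)·Dx^3  (order 3).
h: a_k = 0, -3, -4, -13/3, -17/4, -91/20, -721/120, -2641/280, …
ICs: h(0) = 0, h′(0) = -3, h′′(0) = -8.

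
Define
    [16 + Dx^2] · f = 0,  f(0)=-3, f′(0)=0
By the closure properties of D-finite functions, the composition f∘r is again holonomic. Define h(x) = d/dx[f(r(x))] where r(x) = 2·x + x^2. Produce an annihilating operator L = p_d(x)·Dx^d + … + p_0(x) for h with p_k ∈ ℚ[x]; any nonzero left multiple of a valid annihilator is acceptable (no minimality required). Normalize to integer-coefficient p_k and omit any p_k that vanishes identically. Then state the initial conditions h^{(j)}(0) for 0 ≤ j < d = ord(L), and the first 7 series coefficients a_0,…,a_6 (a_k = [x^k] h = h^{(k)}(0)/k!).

f: a_k = -3, 0, 24, 0, -32, 0, 256/15, …
Substitute x→r, Dx→(1/r')Dx; clear ⇒ L₀.
Derive L from L₀ (diff closure).
L = (67 + 256·x + 384·x^2 + 256·x^3 + 64·x^4) + (-3 - 3·x)·Dx + (1 + 2·x + x^2)·Dx^2  (order 2).
h: a_k = 0, 192, 288, -1952, -5120, 9728/5, 105728/5, …
ICs: h(0) = 0, h′(0) = 192.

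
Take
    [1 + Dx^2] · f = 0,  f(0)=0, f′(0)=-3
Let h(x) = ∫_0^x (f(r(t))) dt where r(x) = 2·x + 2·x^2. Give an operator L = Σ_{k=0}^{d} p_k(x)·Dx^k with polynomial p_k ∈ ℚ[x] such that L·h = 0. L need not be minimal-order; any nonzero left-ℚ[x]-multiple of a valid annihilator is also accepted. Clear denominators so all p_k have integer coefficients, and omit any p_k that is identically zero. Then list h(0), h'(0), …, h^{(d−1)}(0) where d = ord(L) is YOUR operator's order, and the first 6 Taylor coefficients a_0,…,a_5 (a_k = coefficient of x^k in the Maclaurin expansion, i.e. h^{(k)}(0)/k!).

f: a_k = 0, -3, 0, 1/2, 0, -1/40, …
h₀=f(r): pull back L_f along r ⇒ L₀.
∫: right-multiply L₀ by Dx.
L = (4 + 24·x + 48·x^2 + 32·x^3)·Dx - 2·Dx^2 + (1 + 2·x)·Dx^3  (order 3).
h: a_k = 0, 0, -3, -2, 1, 12/5, …
ICs: h(0) = 0, h′(0) = 0, h′′(0) = -6.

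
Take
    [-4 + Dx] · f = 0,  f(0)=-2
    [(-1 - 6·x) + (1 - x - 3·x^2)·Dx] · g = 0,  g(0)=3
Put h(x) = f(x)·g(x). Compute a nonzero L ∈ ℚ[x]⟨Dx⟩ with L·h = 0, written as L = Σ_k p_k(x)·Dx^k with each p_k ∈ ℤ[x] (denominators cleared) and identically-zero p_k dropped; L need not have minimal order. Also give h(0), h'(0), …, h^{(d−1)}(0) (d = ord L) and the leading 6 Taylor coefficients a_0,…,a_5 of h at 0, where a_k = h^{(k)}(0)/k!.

L = (5 + 2·x - 12·x^2) + (-1 + x + 3·x^2)·Dx  (order 1).
h: a_k = -6, -30, -96, -250, -602, -7016/5, …
ICs: h(0) = -6.

f: a_k = -2, -8, -16, -64/3, -64/3, -256/15, …
g: a_k = 3, 3, 12, 21, 57, 120, …
Product ⇒ symmetric product L₀, ord ≤ 1.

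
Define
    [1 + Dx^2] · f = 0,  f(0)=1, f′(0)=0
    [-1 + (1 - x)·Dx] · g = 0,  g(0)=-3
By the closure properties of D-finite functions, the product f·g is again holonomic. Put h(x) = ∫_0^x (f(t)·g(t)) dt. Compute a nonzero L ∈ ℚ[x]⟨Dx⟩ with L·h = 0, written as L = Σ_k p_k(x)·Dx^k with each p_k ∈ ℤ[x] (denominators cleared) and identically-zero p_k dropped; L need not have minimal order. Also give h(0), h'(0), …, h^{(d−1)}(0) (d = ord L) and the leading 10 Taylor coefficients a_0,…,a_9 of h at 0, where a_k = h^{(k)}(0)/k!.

f: a_k = 1, 0, -1/2, 0, 1/24, 0, -1/720, 0, 1/40320, 0, …
g: a_k = -3, -3, -3, -3, -3, -3, -3, -3, -3, -3, …
f·g: L₀ = L_f ⊗_s L_g, ord ≤ 2·1.
Integrate: L := L₀·Dx.
L = (-1 + x)·Dx + 2·Dx^2 + (-1 + x)·Dx^3  (order 3).
h: a_k = 0, -3, -3/2, -1/2, -3/8, -13/40, -13/48, -389/1680, -389/1920, -4357/24192, …
ICs: h(0) = 0, h′(0) = -3, h′′(0) = -3.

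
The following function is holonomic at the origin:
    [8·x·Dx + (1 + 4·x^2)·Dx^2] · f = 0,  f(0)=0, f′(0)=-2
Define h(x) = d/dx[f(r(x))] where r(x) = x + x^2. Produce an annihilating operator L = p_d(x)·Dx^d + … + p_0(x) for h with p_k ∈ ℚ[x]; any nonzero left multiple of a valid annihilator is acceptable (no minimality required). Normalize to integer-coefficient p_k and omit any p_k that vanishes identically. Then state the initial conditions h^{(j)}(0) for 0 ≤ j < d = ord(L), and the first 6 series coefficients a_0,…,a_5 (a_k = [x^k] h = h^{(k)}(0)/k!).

f: a_k = 0, -2, 0, 8/3, 0, -32/5, …
h₀=f(r): pull back L_f along r ⇒ L₀.
h=h₀': d/dx-closure on L₀ ⇒ L.
L = (-2 + 8·x + 32·x^2 + 48·x^3 + 24·x^4) + (1 + 2·x + 4·x^2 + 16·x^3 + 20·x^4 + 8·x^5)·Dx  (order 1).
h: a_k = -2, -4, 8, 32, 8, -176, …
ICs: h(0) = -2.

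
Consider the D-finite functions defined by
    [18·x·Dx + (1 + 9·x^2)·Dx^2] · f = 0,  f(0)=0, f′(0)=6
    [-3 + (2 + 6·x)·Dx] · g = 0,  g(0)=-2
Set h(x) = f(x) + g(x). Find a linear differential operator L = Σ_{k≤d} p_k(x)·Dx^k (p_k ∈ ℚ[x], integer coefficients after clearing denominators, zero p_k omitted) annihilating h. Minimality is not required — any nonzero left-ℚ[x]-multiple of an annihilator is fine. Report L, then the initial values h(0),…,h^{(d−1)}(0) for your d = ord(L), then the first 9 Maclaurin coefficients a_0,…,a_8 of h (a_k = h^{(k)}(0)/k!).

L = (-36 - 270·x + 972·x^2 + 1458·x^3)·Dx + (-33 - 144·x + 270·x^2 + 3888·x^3 + 5103·x^4)·Dx^2 + (-2 + 18·x + 108·x^2 + 324·x^3 + 1134·x^4 + 1458·x^5)·Dx^3  (order 3).
h: a_k = -2, 3, 9/4, -171/8, 405/64, 53703/640, 15309/512, -4984173/7168, 2814669/16384, …
ICs: h(0) = -2, h′(0) = 3, h′′(0) = 9/2.

f: a_k = 0, 6, 0, -18, 0, 486/5, 0, -4374/7, 0, …
g: a_k = -2, -3, 9/4, -27/8, 405/64, -1701/128, 15309/512, -72171/1024, 2814669/16384, …
Sum ⇒ L₀ = lclm(L_f,L_g) in ℚ(x)⟨Dx⟩.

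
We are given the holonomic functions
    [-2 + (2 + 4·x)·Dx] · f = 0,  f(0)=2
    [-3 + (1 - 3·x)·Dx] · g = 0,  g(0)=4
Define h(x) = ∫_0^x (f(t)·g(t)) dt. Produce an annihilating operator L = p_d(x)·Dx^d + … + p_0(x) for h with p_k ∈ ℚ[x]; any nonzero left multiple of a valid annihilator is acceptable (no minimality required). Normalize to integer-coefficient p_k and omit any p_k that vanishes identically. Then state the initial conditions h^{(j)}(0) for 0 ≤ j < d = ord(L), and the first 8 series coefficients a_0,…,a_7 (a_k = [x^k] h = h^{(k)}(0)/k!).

f: a_k = 2, 2, -1, 1, -5/4, 7/4, -21/8, 33/8, …
g: a_k = 4, 12, 36, 108, 324, 972, 2916, 8748, …
L₀ := L_f ⊗_s L_g (sym. prod.), ord ≤ 1.
Integrate: L := L₀·Dx.
L = (4 + 3·x)·Dx + (-1 + x + 6·x^2)·Dx^2  (order 2).
h: a_k = 0, 8, 16, 92/3, 70, 167, 1256/3, 15051/14, …
ICs: h(0) = 0, h′(0) = 8.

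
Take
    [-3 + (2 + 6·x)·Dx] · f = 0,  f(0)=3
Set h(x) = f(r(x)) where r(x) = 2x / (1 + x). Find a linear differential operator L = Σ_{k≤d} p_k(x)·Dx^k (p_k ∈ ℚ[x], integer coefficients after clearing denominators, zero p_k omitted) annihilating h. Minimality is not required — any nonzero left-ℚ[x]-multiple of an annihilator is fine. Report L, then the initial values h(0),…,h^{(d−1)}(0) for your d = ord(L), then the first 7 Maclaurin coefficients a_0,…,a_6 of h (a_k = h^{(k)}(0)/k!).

f: a_k = 3, 9/2, -27/8, 81/16, -1215/128, 5103/256, -45927/1024, …
L₀ from L_f via x↦r, Dx↦r'^{-1}Dx.
L = -3 + (1 + 8·x + 7·x^2)·Dx  (order 1).
h: a_k = 3, 9, -45/2, 153/2, -2583/8, 12411/8, -128961/16, …
ICs: h(0) = 3.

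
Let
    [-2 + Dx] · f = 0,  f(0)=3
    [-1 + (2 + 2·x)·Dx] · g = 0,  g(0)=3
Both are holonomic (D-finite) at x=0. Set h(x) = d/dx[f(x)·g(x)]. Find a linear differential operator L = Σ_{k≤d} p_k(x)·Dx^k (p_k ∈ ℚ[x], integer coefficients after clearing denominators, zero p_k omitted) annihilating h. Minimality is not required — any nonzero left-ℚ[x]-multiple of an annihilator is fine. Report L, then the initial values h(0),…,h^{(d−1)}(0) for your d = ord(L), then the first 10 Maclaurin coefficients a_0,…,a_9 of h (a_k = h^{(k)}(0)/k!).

f: a_k = 3, 6, 6, 4, 2, 4/5, 4/15, 8/105, 2/105, 4/945, …
g: a_k = 3, 3/2, -3/8, 3/16, -15/128, 21/256, -63/1024, 99/2048, -1287/32768, 2145/65536, …
f·g: L₀ = L_f ⊗_s L_g, ord ≤ 1·1.
Differentiate: ansatz ord ≤ ord L₀ ⇒ L.
L = (23 + 40·x + 16·x^2) + (-10 - 18·x - 8·x^2)·Dx  (order 1).
h: a_k = 45/2, 207/4, 927/16, 1347/32, 5847/256, 4929/512, 36047/10240, 135617/143360, 815221/2293760, -833449/41287680, …
ICs: h(0) = 45/2.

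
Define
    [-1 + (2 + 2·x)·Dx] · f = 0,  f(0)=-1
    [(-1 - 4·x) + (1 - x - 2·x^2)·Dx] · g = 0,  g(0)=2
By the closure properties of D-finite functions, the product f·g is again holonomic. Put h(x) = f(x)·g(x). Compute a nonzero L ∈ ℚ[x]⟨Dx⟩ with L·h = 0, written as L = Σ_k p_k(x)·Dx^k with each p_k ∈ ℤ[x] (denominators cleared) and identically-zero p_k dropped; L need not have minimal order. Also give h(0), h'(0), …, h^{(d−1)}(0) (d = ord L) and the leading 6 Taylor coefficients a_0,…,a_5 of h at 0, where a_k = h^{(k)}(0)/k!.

f: a_k = -1, -1/2, 1/8, -1/16, 5/128, -7/256, …
g: a_k = 2, 2, 6, 10, 22, 42, …
Product ⇒ symmetric product L₀, ord ≤ 1.
L = (3 + 6·x) + (-2 + 2·x + 4·x^2)·Dx  (order 1).
h: a_k = -2, -3, -27/4, -103/8, -1683/64, -6669/128, …
ICs: h(0) = -2.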